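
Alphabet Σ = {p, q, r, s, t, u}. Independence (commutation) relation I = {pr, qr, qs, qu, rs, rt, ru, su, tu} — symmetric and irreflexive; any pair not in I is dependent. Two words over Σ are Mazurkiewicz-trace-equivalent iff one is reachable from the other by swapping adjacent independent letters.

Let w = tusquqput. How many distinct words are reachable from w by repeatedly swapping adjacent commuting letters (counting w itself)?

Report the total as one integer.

90

#0=t has no predecessor
#1=u has no predecessor
#2=s depends on [0:t]
#3=q depends on [0:t]
#4=u depends on [1:u]
#5=q depends on [3:q]
#6=p depends on [2:s, 4:u, 5:q]
#7=u depends on [6:p]
#8=t depends on [6:p]
sources: [0:t, 1:u]
N(rest) = Σ N(rest − s) over sources s of rest; N(one piece) = 1:
  size 1 → [7]=1  [8]=1
  size 2 → [7,8]=2
  size 3 → [6,7,8]=2
  size 4 → [2,6,7,8]=2  [4,6,7,8]=2  [5,6,7,8]=2
  size 5 → [1,4,6,7,8]=2  [2,4,6,7,8]=4  [2,5,6,7,8]=4  [3,5,6,7,8]=2  [4,5,6,7,8]=4
  size 6 → [1,2,4,6,7,8]=6  [1,4,5,6,7,8]=6  [2,3,5,6,7,8]=6  [2,4,5,6,7,8]=12  [3,4,5,6,7,8]=6
  size 7 → [0,2,3,5,6,7,8]=6  [1,2,4,5,6,7,8]=24  [1,3,4,5,6,7,8]=12  [2,3,4,5,6,7,8]=24
  first=0(t) contributes 60
  first=1(u) contributes 30
|[w]| = 90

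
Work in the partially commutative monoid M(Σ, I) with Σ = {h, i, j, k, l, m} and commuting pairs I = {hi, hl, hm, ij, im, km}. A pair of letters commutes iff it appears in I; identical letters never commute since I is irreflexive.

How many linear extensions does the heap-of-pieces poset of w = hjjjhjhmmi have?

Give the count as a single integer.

#0=h has no predecessor
#1=j depends on [0:h]
#2=j depends on [1:j]
#3=j depends on [2:j]
#4=h depends on [3:j]
#5=j depends on [4:h]
#6=h depends on [5:j]
#7=m depends on [5:j]
#8=m depends on [7:m]
#9=i has no predecessor
sources: [0:h, 9:i]
N(rest) = Σ N(rest − s) over sources s of rest; N(one piece) = 1:
  size 1 → [6]=1  [8]=1  [9]=1
  size 2 → [6,8]=2  [6,9]=2  [7,8]=1  [8,9]=2
  size 3 → [6,7,8]=3  [6,8,9]=6  [7,8,9]=3
  size 4 → [5,6,7,8]=3  [6,7,8,9]=12
  size 5 → [4,5,6,7,8]=3  [5,6,7,8,9]=15
  size 6 → [3,4,5,6,7,8]=3  [4,5,6,7,8,9]=18
  size 7 → [2,3,4,5,6,7,8]=3  [3,4,5,6,7,8,9]=21
  size 8 → [1,2,3,4,5,6,7,8]=3  [2,3,4,5,6,7,8,9]=24
  first=0(h) contributes 27
  first=9(i) contributes 3
|[w]| = 30

30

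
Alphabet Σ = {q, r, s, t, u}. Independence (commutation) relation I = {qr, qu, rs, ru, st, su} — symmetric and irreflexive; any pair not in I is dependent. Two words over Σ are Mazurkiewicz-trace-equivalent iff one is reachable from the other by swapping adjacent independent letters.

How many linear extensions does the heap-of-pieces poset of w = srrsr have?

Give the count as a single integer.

10

0(s) covers ∅
1(r) covers ∅
2(r) covers 1:r
3(s) covers 0:s
4(r) covers 2:r
floor of heap: 0:s, 1:r
completions by unplaced set U, small U first (add the entries for U minus each lowest piece of U):
  |U|=1: {3}:1  {4}:1
  |U|=2: {0,3}:1  {2,4}:1  {3,4}:2
  |U|=3: {0,3,4}:3  {1,2,4}:1  {2,3,4}:3
  start at 0(s): 4
  start at 1(r): 6
sum over floor = 10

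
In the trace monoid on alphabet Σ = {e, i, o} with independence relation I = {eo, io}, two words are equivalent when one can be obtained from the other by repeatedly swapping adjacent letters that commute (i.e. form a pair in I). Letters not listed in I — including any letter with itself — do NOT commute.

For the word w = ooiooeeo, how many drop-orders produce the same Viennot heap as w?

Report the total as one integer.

56

#0=o has no predecessor
#1=o depends on [0:o]
#2=i has no predecessor
#3=o depends on [1:o]
#4=o depends on [3:o]
#5=e depends on [2:i]
#6=e depends on [5:e]
#7=o depends on [4:o]
sources: [0:o, 2:i]
N(rest) = Σ N(rest − s) over sources s of rest; N(one piece) = 1:
  size 1 → [6]=1  [7]=1
  size 2 → [4,7]=1  [5,6]=1  [6,7]=2
  size 3 → [2,5,6]=1  [3,4,7]=1  [4,6,7]=3  [5,6,7]=3
  size 4 → [1,3,4,7]=1  [2,5,6,7]=4  [3,4,6,7]=4  [4,5,6,7]=6
  size 5 → [0,1,3,4,7]=1  [1,3,4,6,7]=5  [2,4,5,6,7]=10  [3,4,5,6,7]=10
  size 6 → [0,1,3,4,6,7]=6  [1,3,4,5,6,7]=15  [2,3,4,5,6,7]=20
  first=0(o) contributes 35
  first=2(i) contributes 21
|[w]| = 56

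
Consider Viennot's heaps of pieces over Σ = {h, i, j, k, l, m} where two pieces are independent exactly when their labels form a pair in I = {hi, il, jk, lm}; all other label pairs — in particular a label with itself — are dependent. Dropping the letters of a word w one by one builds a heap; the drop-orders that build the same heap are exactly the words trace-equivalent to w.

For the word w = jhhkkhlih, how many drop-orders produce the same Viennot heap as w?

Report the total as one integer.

drop 0:j onto floor
drop 1:h onto {0:j}
drop 2:h onto {1:h}
drop 3:k onto {2:h}
drop 4:k onto {3:k}
drop 5:h onto {4:k}
drop 6:l onto {5:h}
drop 7:i onto {4:k}
drop 8:h onto {6:l}
ground layer = {0:j}
drop-orders for the pieces not yet dropped (sum over which currently-grounded one goes next):
  1 to go: {7} 1  {8} 1
  2 to go: {6,8} 1  {7,8} 2
  3 to go: {5,6,8} 1  {6,7,8} 3
  4 to go: {5,6,7,8} 4
  5 to go: {4,5,6,7,8} 4
  6 to go: {3,4,5,6,7,8} 4
  7 to go: {2,3,4,5,6,7,8} 4
  if 0:j drops first: 4 orders

4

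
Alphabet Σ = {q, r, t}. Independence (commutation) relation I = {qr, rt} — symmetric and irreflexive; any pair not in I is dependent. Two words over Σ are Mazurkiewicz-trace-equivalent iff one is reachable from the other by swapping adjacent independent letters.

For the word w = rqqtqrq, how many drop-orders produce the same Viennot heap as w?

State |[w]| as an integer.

#0=r has no predecessor
#1=q has no predecessor
#2=q depends on [1:q]
#3=t depends on [2:q]
#4=q depends on [3:t]
#5=r depends on [0:r]
#6=q depends on [4:q]
sources: [0:r, 1:q]
N(rest) = Σ N(rest − s) over sources s of rest; N(one piece) = 1:
  size 1 → [5]=1  [6]=1
  size 2 → [0,5]=1  [4,6]=1  [5,6]=2
  size 3 → [0,5,6]=3  [3,4,6]=1  [4,5,6]=3
  size 4 → [0,4,5,6]=6  [2,3,4,6]=1  [3,4,5,6]=4
  size 5 → [0,3,4,5,6]=10  [1,2,3,4,6]=1  [2,3,4,5,6]=5
  first=0(r) contributes 6
  first=1(q) contributes 15
|[w]| = 21

21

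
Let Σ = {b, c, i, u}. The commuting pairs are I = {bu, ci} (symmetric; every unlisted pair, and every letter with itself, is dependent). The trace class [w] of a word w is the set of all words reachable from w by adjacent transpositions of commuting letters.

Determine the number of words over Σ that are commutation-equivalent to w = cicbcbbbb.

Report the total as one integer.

3

drop 0:c onto floor
drop 1:i onto floor
drop 2:c onto {0:c}
drop 3:b onto {1:i, 2:c}
drop 4:c onto {3:b}
drop 5:b onto {4:c}
drop 6:b onto {5:b}
drop 7:b onto {6:b}
drop 8:b onto {7:b}
ground layer = {0:c, 1:i}
drop-orders for the pieces not yet dropped (sum over which currently-grounded one goes next):
  1 to go: {8} 1
  2 to go: {7,8} 1
  3 to go: {6,7,8} 1
  4 to go: {5,6,7,8} 1
  5 to go: {4,5,6,7,8} 1
  6 to go: {3,4,5,6,7,8} 1
  7 to go: {1,3,4,5,6,7,8} 1  {2,3,4,5,6,7,8} 1
  if 0:c drops first: 2 orders
  if 1:i drops first: 1 orders
heap linearizations: 3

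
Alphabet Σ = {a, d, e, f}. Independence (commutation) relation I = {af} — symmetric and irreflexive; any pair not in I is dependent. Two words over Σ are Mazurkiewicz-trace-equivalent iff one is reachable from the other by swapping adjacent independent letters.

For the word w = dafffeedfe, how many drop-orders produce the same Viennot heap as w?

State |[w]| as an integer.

drop 0:d onto floor
drop 1:a onto {0:d}
drop 2:f onto {0:d}
drop 3:f onto {2:f}
drop 4:f onto {3:f}
drop 5:e onto {1:a, 4:f}
drop 6:e onto {5:e}
drop 7:d onto {6:e}
drop 8:f onto {7:d}
drop 9:e onto {8:f}
ground layer = {0:d}
drop-orders for the pieces not yet dropped (sum over which currently-grounded one goes next):
  1 to go: {9} 1
  2 to go: {8,9} 1
  3 to go: {7,8,9} 1
  4 to go: {6,7,8,9} 1
  5 to go: {5,6,7,8,9} 1
  6 to go: {1,5,6,7,8,9} 1  {4,5,6,7,8,9} 1
  7 to go: {1,4,5,6,7,8,9} 2  {3,4,5,6,7,8,9} 1
  8 to go: {1,3,4,5,6,7,8,9} 3  {2,3,4,5,6,7,8,9} 1
  if 0:d drops first: 4 orders

4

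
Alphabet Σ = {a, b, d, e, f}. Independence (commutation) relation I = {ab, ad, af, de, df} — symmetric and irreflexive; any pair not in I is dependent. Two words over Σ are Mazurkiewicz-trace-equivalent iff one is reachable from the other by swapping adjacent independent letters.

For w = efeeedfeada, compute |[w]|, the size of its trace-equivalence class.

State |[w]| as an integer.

piece 0:e — minimal
piece 1:f rests on {0:e}
piece 2:e rests on {1:f}
piece 3:e rests on {2:e}
piece 4:e rests on {3:e}
piece 5:d — minimal
piece 6:f rests on {4:e}
piece 7:e rests on {6:f}
piece 8:a rests on {7:e}
piece 9:d rests on {5:d}
piece 10:a rests on {8:a}
minimal pieces: {0:e, 5:d}
ways to finish when only these pieces remain (= sum over removing one remaining piece with nothing left below it):
  1 left: {9}→1  {10}→1
  2 left: {5,9}→1  {8,10}→1  {9,10}→2
  3 left: {5,9,10}→3  {7,8,10}→1  {8,9,10}→3
  4 left: {5,8,9,10}→6  {6,7,8,10}→1  {7,8,9,10}→4
  5 left: {4,6,7,8,10}→1  {5,7,8,9,10}→10  {6,7,8,9,10}→5
  6 left: {3,4,6,7,8,10}→1  {4,6,7,8,9,10}→6  {5,6,7,8,9,10}→15
  7 left: {2,3,4,6,7,8,10}→1  {3,4,6,7,8,9,10}→7  {4,5,6,7,8,9,10}→21
  8 left: {1,2,3,4,6,7,8,10}→1  {2,3,4,6,7,8,9,10}→8  {3,4,5,6,7,8,9,10}→28
  9 left: {0,1,2,3,4,6,7,8,10}→1  {1,2,3,4,6,7,8,9,10}→9  {2,3,4,5,6,7,8,9,10}→36
  placing 0:e first → 45 extensions
  placing 5:d first → 10 extensions
total linear extensions = 55

55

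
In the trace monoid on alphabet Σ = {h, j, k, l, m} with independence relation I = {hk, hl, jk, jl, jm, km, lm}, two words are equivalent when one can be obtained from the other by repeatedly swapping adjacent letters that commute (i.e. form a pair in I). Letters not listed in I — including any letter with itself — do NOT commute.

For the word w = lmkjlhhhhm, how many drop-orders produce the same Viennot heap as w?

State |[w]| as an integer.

240

0(l) covers ∅
1(m) covers ∅
2(k) covers 0:l
3(j) covers ∅
4(l) covers 2:k
5(h) covers 1:m, 3:j
6(h) covers 5:h
7(h) covers 6:h
8(h) covers 7:h
9(m) covers 8:h
floor of heap: 0:l, 1:m, 3:j
completions by unplaced set U, small U first (add the entries for U minus each lowest piece of U):
  |U|=1: {4}:1  {9}:1
  |U|=2: {2,4}:1  {4,9}:2  {8,9}:1
  |U|=3: {0,2,4}:1  {2,4,9}:3  {4,8,9}:3  {7,8,9}:1
  |U|=4: {0,2,4,9}:4  {2,4,8,9}:6  {4,7,8,9}:4  {6,7,8,9}:1
  |U|=5: {0,2,4,8,9}:10  {2,4,7,8,9}:10  {4,6,7,8,9}:5  {5,6,7,8,9}:1
  |U|=6: {0,2,4,7,8,9}:20  {1,5,6,7,8,9}:1  {2,4,6,7,8,9}:15  {3,5,6,7,8,9}:1  {4,5,6,7,8,9}:6
  |U|=7: {0,2,4,6,7,8,9}:35  {1,3,5,6,7,8,9}:2  {1,4,5,6,7,8,9}:7  {2,4,5,6,7,8,9}:21  {3,4,5,6,7,8,9}:7
  |U|=8: {0,2,4,5,6,7,8,9}:56  {1,2,4,5,6,7,8,9}:28  {1,3,4,5,6,7,8,9}:16  {2,3,4,5,6,7,8,9}:28
  start at 0(l): 72
  start at 1(m): 84
  start at 3(j): 84
sum over floor = 240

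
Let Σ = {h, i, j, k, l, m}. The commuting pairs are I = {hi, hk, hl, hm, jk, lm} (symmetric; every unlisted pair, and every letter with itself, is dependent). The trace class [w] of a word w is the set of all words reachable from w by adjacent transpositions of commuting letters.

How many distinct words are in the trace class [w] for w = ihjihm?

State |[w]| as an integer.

piece 0:i — minimal
piece 1:h — minimal
piece 2:j rests on {0:i, 1:h}
piece 3:i rests on {2:j}
piece 4:h rests on {2:j}
piece 5:m rests on {3:i}
minimal pieces: {0:i, 1:h}
ways to finish when only these pieces remain (= sum over removing one remaining piece with nothing left below it):
  1 left: {4}→1  {5}→1
  2 left: {3,5}→1  {4,5}→2
  3 left: {3,4,5}→3
  4 left: {2,3,4,5}→3
  placing 0:i first → 3 extensions
  placing 1:h first → 3 extensions
total linear extensions = 6

6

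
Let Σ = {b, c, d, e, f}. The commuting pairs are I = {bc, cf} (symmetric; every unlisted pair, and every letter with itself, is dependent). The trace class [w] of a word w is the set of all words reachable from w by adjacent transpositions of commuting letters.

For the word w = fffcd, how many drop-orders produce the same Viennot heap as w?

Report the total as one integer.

drop 0:f onto floor
drop 1:f onto {0:f}
drop 2:f onto {1:f}
drop 3:c onto floor
drop 4:d onto {2:f, 3:c}
ground layer = {0:f, 3:c}
drop-orders for the pieces not yet dropped (sum over which currently-grounded one goes next):
  1 to go: {4} 1
  2 to go: {2,4} 1  {3,4} 1
  3 to go: {1,2,4} 1  {2,3,4} 2
  if 0:f drops first: 3 orders
  if 3:c drops first: 1 orders
heap linearizations: 4

4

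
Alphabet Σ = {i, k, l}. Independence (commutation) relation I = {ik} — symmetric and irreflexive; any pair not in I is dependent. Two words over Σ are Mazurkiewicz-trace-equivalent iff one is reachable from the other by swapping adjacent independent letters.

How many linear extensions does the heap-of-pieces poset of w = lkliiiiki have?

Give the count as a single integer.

6

#0=l has no predecessor
#1=k depends on [0:l]
#2=l depends on [1:k]
#3=i depends on [2:l]
#4=i depends on [3:i]
#5=i depends on [4:i]
#6=i depends on [5:i]
#7=k depends on [2:l]
#8=i depends on [6:i]
sources: [0:l]
N(rest) = Σ N(rest − s) over sources s of rest; N(one piece) = 1:
  size 1 → [7]=1  [8]=1
  size 2 → [6,8]=1  [7,8]=2
  size 3 → [5,6,8]=1  [6,7,8]=3
  size 4 → [4,5,6,8]=1  [5,6,7,8]=4
  size 5 → [3,4,5,6,8]=1  [4,5,6,7,8]=5
  size 6 → [3,4,5,6,7,8]=6
  size 7 → [2,3,4,5,6,7,8]=6
  first=0(l) contributes 6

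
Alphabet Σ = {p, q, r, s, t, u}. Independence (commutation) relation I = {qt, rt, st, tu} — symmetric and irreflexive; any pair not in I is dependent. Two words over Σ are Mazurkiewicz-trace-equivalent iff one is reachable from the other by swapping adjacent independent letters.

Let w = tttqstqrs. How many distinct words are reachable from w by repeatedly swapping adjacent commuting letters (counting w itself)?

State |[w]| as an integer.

0(t) covers ∅
1(t) covers 0:t
2(t) covers 1:t
3(q) covers ∅
4(s) covers 3:q
5(t) covers 2:t
6(q) covers 4:s
7(r) covers 6:q
8(s) covers 7:r
floor of heap: 0:t, 3:q
completions by unplaced set U, small U first (add the entries for U minus each lowest piece of U):
  |U|=1: {5}:1  {8}:1
  |U|=2: {2,5}:1  {5,8}:2  {7,8}:1
  |U|=3: {1,2,5}:1  {2,5,8}:3  {5,7,8}:3  {6,7,8}:1
  |U|=4: {0,1,2,5}:1  {1,2,5,8}:4  {2,5,7,8}:6  {4,6,7,8}:1  {5,6,7,8}:4
  |U|=5: {0,1,2,5,8}:5  {1,2,5,7,8}:10  {2,5,6,7,8}:10  {3,4,6,7,8}:1  {4,5,6,7,8}:5
  |U|=6: {0,1,2,5,7,8}:15  {1,2,5,6,7,8}:20  {2,4,5,6,7,8}:15  {3,4,5,6,7,8}:6
  |U|=7: {0,1,2,5,6,7,8}:35  {1,2,4,5,6,7,8}:35  {2,3,4,5,6,7,8}:21
  start at 0(t): 56
  start at 3(q): 70
sum over floor = 126

126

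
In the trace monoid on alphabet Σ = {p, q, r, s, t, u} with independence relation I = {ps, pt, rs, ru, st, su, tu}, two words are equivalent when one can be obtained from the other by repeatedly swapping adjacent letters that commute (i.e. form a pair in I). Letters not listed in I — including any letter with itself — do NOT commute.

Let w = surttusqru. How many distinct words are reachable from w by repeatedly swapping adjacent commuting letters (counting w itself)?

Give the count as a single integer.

420

piece 0:s — minimal
piece 1:u — minimal
piece 2:r — minimal
piece 3:t rests on {2:r}
piece 4:t rests on {3:t}
piece 5:u rests on {1:u}
piece 6:s rests on {0:s}
piece 7:q rests on {4:t, 5:u, 6:s}
piece 8:r rests on {7:q}
piece 9:u rests on {7:q}
minimal pieces: {0:s, 1:u, 2:r}
ways to finish when only these pieces remain (= sum over removing one remaining piece with nothing left below it):
  1 left: {8}→1  {9}→1
  2 left: {8,9}→2
  3 left: {7,8,9}→2
  4 left: {4,7,8,9}→2  {5,7,8,9}→2  {6,7,8,9}→2
  5 left: {0,6,7,8,9}→2  {1,5,7,8,9}→2  {3,4,7,8,9}→2  {4,5,7,8,9}→4  {4,6,7,8,9}→4  {5,6,7,8,9}→4
  6 left: {0,4,6,7,8,9}→6  {0,5,6,7,8,9}→6  {1,4,5,7,8,9}→6  {1,5,6,7,8,9}→6  {2,3,4,7,8,9}→2  {3,4,5,7,8,9}→6  {3,4,6,7,8,9}→6  {4,5,6,7,8,9}→12
  7 left: {0,1,5,6,7,8,9}→12  {0,3,4,6,7,8,9}→12  {0,4,5,6,7,8,9}→24  {1,3,4,5,7,8,9}→12  {1,4,5,6,7,8,9}→24  {2,3,4,5,7,8,9}→8  {2,3,4,6,7,8,9}→8  {3,4,5,6,7,8,9}→24
  8 left: {0,1,4,5,6,7,8,9}→60  {0,2,3,4,6,7,8,9}→20  {0,3,4,5,6,7,8,9}→60  {1,2,3,4,5,7,8,9}→20  {1,3,4,5,6,7,8,9}→60  {2,3,4,5,6,7,8,9}→40
  placing 0:s first → 120 extensions
  placing 1:u first → 120 extensions
  placing 2:r first → 180 extensions
total linear extensions = 420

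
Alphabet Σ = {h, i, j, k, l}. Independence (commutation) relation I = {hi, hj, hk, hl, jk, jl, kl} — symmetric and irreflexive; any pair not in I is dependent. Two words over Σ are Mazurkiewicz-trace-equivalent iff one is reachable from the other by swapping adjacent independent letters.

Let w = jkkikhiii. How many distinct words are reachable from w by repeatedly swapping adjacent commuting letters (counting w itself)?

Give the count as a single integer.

#0=j has no predecessor
#1=k has no predecessor
#2=k depends on [1:k]
#3=i depends on [0:j, 2:k]
#4=k depends on [3:i]
#5=h has no predecessor
#6=i depends on [4:k]
#7=i depends on [6:i]
#8=i depends on [7:i]
sources: [0:j, 1:k, 5:h]
N(rest) = Σ N(rest − s) over sources s of rest; N(one piece) = 1:
  size 1 → [5]=1  [8]=1
  size 2 → [5,8]=2  [7,8]=1
  size 3 → [5,7,8]=3  [6,7,8]=1
  size 4 → [4,6,7,8]=1  [5,6,7,8]=4
  size 5 → [3,4,6,7,8]=1  [4,5,6,7,8]=5
  size 6 → [0,3,4,6,7,8]=1  [2,3,4,6,7,8]=1  [3,4,5,6,7,8]=6
  size 7 → [0,2,3,4,6,7,8]=2  [0,3,4,5,6,7,8]=7  [1,2,3,4,6,7,8]=1  [2,3,4,5,6,7,8]=7
  first=0(j) contributes 8
  first=1(k) contributes 16
  first=5(h) contributes 3
|[w]| = 27

27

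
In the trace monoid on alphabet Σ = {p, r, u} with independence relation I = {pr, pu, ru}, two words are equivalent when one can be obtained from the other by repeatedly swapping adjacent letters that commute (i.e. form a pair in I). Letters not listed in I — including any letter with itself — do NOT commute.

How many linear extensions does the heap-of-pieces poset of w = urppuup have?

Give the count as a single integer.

140

piece 0:u — minimal
piece 1:r — minimal
piece 2:p — minimal
piece 3:p rests on {2:p}
piece 4:u rests on {0:u}
piece 5:u rests on {4:u}
piece 6:p rests on {3:p}
minimal pieces: {0:u, 1:r, 2:p}
ways to finish when only these pieces remain (= sum over removing one remaining piece with nothing left below it):
  1 left: {1}→1  {5}→1  {6}→1
  2 left: {1,5}→2  {1,6}→2  {3,6}→1  {4,5}→1  {5,6}→2
  3 left: {0,4,5}→1  {1,3,6}→3  {1,4,5}→3  {1,5,6}→6  {2,3,6}→1  {3,5,6}→3  {4,5,6}→3
  4 left: {0,1,4,5}→4  {0,4,5,6}→4  {1,2,3,6}→4  {1,3,5,6}→12  {1,4,5,6}→12  {2,3,5,6}→4  {3,4,5,6}→6
  5 left: {0,1,4,5,6}→20  {0,3,4,5,6}→10  {1,2,3,5,6}→20  {1,3,4,5,6}→30  {2,3,4,5,6}→10
  placing 0:u first → 60 extensions
  placing 1:r first → 20 extensions
  placing 2:p first → 60 extensions
total linear extensions = 140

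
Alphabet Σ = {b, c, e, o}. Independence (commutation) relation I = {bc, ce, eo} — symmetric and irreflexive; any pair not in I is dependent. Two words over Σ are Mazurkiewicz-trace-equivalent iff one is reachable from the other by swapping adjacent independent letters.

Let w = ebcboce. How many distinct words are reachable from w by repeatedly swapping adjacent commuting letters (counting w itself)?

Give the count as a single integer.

13

#0=e has no predecessor
#1=b depends on [0:e]
#2=c has no predecessor
#3=b depends on [1:b]
#4=o depends on [2:c, 3:b]
#5=c depends on [4:o]
#6=e depends on [3:b]
sources: [0:e, 2:c]
N(rest) = Σ N(rest − s) over sources s of rest; N(one piece) = 1:
  size 1 → [5]=1  [6]=1
  size 2 → [4,5]=1  [5,6]=2
  size 3 → [2,4,5]=1  [4,5,6]=3
  size 4 → [2,4,5,6]=4  [3,4,5,6]=3
  size 5 → [1,3,4,5,6]=3  [2,3,4,5,6]=7
  first=0(e) contributes 10
  first=2(c) contributes 3
|[w]| = 13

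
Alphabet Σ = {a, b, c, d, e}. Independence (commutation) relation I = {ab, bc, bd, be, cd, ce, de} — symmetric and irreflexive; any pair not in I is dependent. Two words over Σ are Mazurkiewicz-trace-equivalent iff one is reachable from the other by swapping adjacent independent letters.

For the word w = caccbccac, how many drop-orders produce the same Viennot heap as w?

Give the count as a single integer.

9

drop 0:c onto floor
drop 1:a onto {0:c}
drop 2:c onto {1:a}
drop 3:c onto {2:c}
drop 4:b onto floor
drop 5:c onto {3:c}
drop 6:c onto {5:c}
drop 7:a onto {6:c}
drop 8:c onto {7:a}
ground layer = {0:c, 4:b}
drop-orders for the pieces not yet dropped (sum over which currently-grounded one goes next):
  1 to go: {4} 1  {8} 1
  2 to go: {4,8} 2  {7,8} 1
  3 to go: {4,7,8} 3  {6,7,8} 1
  4 to go: {4,6,7,8} 4  {5,6,7,8} 1
  5 to go: {3,5,6,7,8} 1  {4,5,6,7,8} 5
  6 to go: {2,3,5,6,7,8} 1  {3,4,5,6,7,8} 6
  7 to go: {1,2,3,5,6,7,8} 1  {2,3,4,5,6,7,8} 7
  if 0:c drops first: 8 orders
  if 4:b drops first: 1 orders
heap linearizations: 9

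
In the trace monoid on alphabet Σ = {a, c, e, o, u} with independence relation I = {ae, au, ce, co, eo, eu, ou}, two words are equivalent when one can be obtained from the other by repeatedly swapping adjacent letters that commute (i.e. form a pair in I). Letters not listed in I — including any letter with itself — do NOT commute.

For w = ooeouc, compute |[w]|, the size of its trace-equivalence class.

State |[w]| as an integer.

0(o) covers ∅
1(o) covers 0:o
2(e) covers ∅
3(o) covers 1:o
4(u) covers ∅
5(c) covers 4:u
floor of heap: 0:o, 2:e, 4:u
completions by unplaced set U, small U first (add the entries for U minus each lowest piece of U):
  |U|=1: {2}:1  {3}:1  {5}:1
  |U|=2: {1,3}:1  {2,3}:2  {2,5}:2  {3,5}:2  {4,5}:1
  |U|=3: {0,1,3}:1  {1,2,3}:3  {1,3,5}:3  {2,3,5}:6  {2,4,5}:3  {3,4,5}:3
  |U|=4: {0,1,2,3}:4  {0,1,3,5}:4  {1,2,3,5}:12  {1,3,4,5}:6  {2,3,4,5}:12
  start at 0(o): 30
  start at 2(e): 10
  start at 4(u): 20
sum over floor = 60

60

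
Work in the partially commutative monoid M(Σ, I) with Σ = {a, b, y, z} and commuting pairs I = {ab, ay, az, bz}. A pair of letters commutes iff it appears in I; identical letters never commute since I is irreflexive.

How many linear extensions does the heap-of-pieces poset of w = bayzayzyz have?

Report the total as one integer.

drop 0:b onto floor
drop 1:a onto floor
drop 2:y onto {0:b}
drop 3:z onto {2:y}
drop 4:a onto {1:a}
drop 5:y onto {3:z}
drop 6:z onto {5:y}
drop 7:y onto {6:z}
drop 8:z onto {7:y}
ground layer = {0:b, 1:a}
drop-orders for the pieces not yet dropped (sum over which currently-grounded one goes next):
  1 to go: {4} 1  {8} 1
  2 to go: {1,4} 1  {4,8} 2  {7,8} 1
  3 to go: {1,4,8} 3  {4,7,8} 3  {6,7,8} 1
  4 to go: {1,4,7,8} 6  {4,6,7,8} 4  {5,6,7,8} 1
  5 to go: {1,4,6,7,8} 10  {3,5,6,7,8} 1  {4,5,6,7,8} 5
  6 to go: {1,4,5,6,7,8} 15  {2,3,5,6,7,8} 1  {3,4,5,6,7,8} 6
  7 to go: {0,2,3,5,6,7,8} 1  {1,3,4,5,6,7,8} 21  {2,3,4,5,6,7,8} 7
  if 0:b drops first: 28 orders
  if 1:a drops first: 8 orders
heap linearizations: 36

36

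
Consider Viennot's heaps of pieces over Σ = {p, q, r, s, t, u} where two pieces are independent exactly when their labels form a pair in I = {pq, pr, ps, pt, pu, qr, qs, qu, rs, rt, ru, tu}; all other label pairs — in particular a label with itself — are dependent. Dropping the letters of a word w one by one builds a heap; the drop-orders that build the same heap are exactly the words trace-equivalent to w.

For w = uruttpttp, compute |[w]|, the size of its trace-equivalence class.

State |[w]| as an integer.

drop 0:u onto floor
drop 1:r onto floor
drop 2:u onto {0:u}
drop 3:t onto floor
drop 4:t onto {3:t}
drop 5:p onto floor
drop 6:t onto {4:t}
drop 7:t onto {6:t}
drop 8:p onto {5:p}
ground layer = {0:u, 1:r, 3:t, 5:p}
drop-orders for the pieces not yet dropped (sum over which currently-grounded one goes next):
  1 to go: {1} 1  {2} 1  {7} 1  {8} 1
  2 to go: {0,2} 1  {1,2} 2  {1,7} 2  {1,8} 2  {2,7} 2  {2,8} 2  {5,8} 1  {6,7} 1  {7,8} 2
  3 to go: {0,1,2} 3  {0,2,7} 3  {0,2,8} 3  {1,2,7} 6  {1,2,8} 6  {1,5,8} 3  {1,6,7} 3  {1,7,8} 6  {2,5,8} 3  {2,6,7} 3  {2,7,8} 6  {4,6,7} 1  {5,7,8} 3  {6,7,8} 3
  4 to go: {0,1,2,7} 12  {0,1,2,8} 12  {0,2,5,8} 6  {0,2,6,7} 6  {0,2,7,8} 12  {1,2,5,8} 12  {1,2,6,7} 12  {1,2,7,8} 24  {1,4,6,7} 4  {1,5,7,8} 12  {1,6,7,8} 12  {2,4,6,7} 4  {2,5,7,8} 12  {2,6,7,8} 12  {3,4,6,7} 1  {4,6,7,8} 4  {5,6,7,8} 6
  5 to go: {0,1,2,5,8} 30  {0,1,2,6,7} 30  {0,1,2,7,8} 60  {0,2,4,6,7} 10  {0,2,5,7,8} 30  {0,2,6,7,8} 30  {1,2,4,6,7} 20  {1,2,5,7,8} 60  {1,2,6,7,8} 60  {1,3,4,6,7} 5  {1,4,6,7,8} 20  {1,5,6,7,8} 30  {2,3,4,6,7} 5  {2,4,6,7,8} 20  {2,5,6,7,8} 30  {3,4,6,7,8} 5  {4,5,6,7,8} 10
  6 to go: {0,1,2,4,6,7} 60  {0,1,2,5,7,8} 180  {0,1,2,6,7,8} 180  {0,2,3,4,6,7} 15  {0,2,4,6,7,8} 60  {0,2,5,6,7,8} 90  {1,2,3,4,6,7} 30  {1,2,4,6,7,8} 120  {1,2,5,6,7,8} 180  {1,3,4,6,7,8} 30  {1,4,5,6,7,8} 60  {2,3,4,6,7,8} 30  {2,4,5,6,7,8} 60  {3,4,5,6,7,8} 15
  7 to go: {0,1,2,3,4,6,7} 105  {0,1,2,4,6,7,8} 420  {0,1,2,5,6,7,8} 630  {0,2,3,4,6,7,8} 105  {0,2,4,5,6,7,8} 210  {1,2,3,4,6,7,8} 210  {1,2,4,5,6,7,8} 420  {1,3,4,5,6,7,8} 105  {2,3,4,5,6,7,8} 105
  if 0:u drops first: 840 orders
  if 1:r drops first: 420 orders
  if 3:t drops first: 1680 orders
  if 5:p drops first: 840 orders
heap linearizations: 3780

3780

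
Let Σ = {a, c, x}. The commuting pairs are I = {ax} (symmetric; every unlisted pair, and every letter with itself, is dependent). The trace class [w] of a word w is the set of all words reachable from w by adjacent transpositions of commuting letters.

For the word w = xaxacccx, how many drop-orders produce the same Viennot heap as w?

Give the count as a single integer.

piece 0:x — minimal
piece 1:a — minimal
piece 2:x rests on {0:x}
piece 3:a rests on {1:a}
piece 4:c rests on {2:x, 3:a}
piece 5:c rests on {4:c}
piece 6:c rests on {5:c}
piece 7:x rests on {6:c}
minimal pieces: {0:x, 1:a}
ways to finish when only these pieces remain (= sum over removing one remaining piece with nothing left below it):
  1 left: {7}→1
  2 left: {6,7}→1
  3 left: {5,6,7}→1
  4 left: {4,5,6,7}→1
  5 left: {2,4,5,6,7}→1  {3,4,5,6,7}→1
  6 left: {0,2,4,5,6,7}→1  {1,3,4,5,6,7}→1  {2,3,4,5,6,7}→2
  placing 0:x first → 3 extensions
  placing 1:a first → 3 extensions
total linear extensions = 6

6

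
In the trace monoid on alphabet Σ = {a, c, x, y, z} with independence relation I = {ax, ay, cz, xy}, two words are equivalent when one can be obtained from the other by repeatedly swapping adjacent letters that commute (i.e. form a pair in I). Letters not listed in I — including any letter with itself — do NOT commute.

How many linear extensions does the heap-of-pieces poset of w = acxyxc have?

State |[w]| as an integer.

3

0(a) covers ∅
1(c) covers 0:a
2(x) covers 1:c
3(y) covers 1:c
4(x) covers 2:x
5(c) covers 3:y, 4:x
floor of heap: 0:a
completions by unplaced set U, small U first (add the entries for U minus each lowest piece of U):
  |U|=1: {5}:1
  |U|=2: {3,5}:1  {4,5}:1
  |U|=3: {2,4,5}:1  {3,4,5}:2
  |U|=4: {2,3,4,5}:3
  start at 0(a): 3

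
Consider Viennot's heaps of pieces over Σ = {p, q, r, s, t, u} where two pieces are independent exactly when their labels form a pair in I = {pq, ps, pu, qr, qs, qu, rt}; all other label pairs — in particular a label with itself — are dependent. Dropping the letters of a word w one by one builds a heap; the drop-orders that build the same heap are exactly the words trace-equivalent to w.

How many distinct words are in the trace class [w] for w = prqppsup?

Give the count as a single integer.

drop 0:p onto floor
drop 1:r onto {0:p}
drop 2:q onto floor
drop 3:p onto {1:r}
drop 4:p onto {3:p}
drop 5:s onto {1:r}
drop 6:u onto {5:s}
drop 7:p onto {4:p}
ground layer = {0:p, 2:q}
drop-orders for the pieces not yet dropped (sum over which currently-grounded one goes next):
  1 to go: {2} 1  {6} 1  {7} 1
  2 to go: {2,6} 2  {2,7} 2  {4,7} 1  {5,6} 1  {6,7} 2
  3 to go: {2,4,7} 3  {2,5,6} 3  {2,6,7} 6  {3,4,7} 1  {4,6,7} 3  {5,6,7} 3
  4 to go: {2,3,4,7} 4  {2,4,6,7} 12  {2,5,6,7} 12  {3,4,6,7} 4  {4,5,6,7} 6
  5 to go: {2,3,4,6,7} 20  {2,4,5,6,7} 30  {3,4,5,6,7} 10
  6 to go: {1,3,4,5,6,7} 10  {2,3,4,5,6,7} 60
  if 0:p drops first: 70 orders
  if 2:q drops first: 10 orders
heap linearizations: 80

80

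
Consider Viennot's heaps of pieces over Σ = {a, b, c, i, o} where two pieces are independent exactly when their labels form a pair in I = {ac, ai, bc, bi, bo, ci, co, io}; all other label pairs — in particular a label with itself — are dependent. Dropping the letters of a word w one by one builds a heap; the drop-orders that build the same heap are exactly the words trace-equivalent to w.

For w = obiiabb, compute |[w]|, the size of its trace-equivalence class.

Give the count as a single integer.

42

piece 0:o — minimal
piece 1:b — minimal
piece 2:i — minimal
piece 3:i rests on {2:i}
piece 4:a rests on {0:o, 1:b}
piece 5:b rests on {4:a}
piece 6:b rests on {5:b}
minimal pieces: {0:o, 1:b, 2:i}
ways to finish when only these pieces remain (= sum over removing one remaining piece with nothing left below it):
  1 left: {3}→1  {6}→1
  2 left: {2,3}→1  {3,6}→2  {5,6}→1
  3 left: {2,3,6}→3  {3,5,6}→3  {4,5,6}→1
  4 left: {0,4,5,6}→1  {1,4,5,6}→1  {2,3,5,6}→6  {3,4,5,6}→4
  5 left: {0,1,4,5,6}→2  {0,3,4,5,6}→5  {1,3,4,5,6}→5  {2,3,4,5,6}→10
  placing 0:o first → 15 extensions
  placing 1:b first → 15 extensions
  placing 2:i first → 12 extensions
total linear extensions = 42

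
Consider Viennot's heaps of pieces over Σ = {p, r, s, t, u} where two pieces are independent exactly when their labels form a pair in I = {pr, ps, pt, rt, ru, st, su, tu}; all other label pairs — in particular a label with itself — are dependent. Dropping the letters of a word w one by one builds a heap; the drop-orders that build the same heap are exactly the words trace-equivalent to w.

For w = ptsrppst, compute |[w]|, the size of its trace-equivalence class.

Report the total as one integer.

drop 0:p onto floor
drop 1:t onto floor
drop 2:s onto floor
drop 3:r onto {2:s}
drop 4:p onto {0:p}
drop 5:p onto {4:p}
drop 6:s onto {3:r}
drop 7:t onto {1:t}
ground layer = {0:p, 1:t, 2:s}
drop-orders for the pieces not yet dropped (sum over which currently-grounded one goes next):
  1 to go: {5} 1  {6} 1  {7} 1
  2 to go: {1,7} 1  {3,6} 1  {4,5} 1  {5,6} 2  {5,7} 2  {6,7} 2
  3 to go: {0,4,5} 1  {1,5,7} 3  {1,6,7} 3  {2,3,6} 1  {3,5,6} 3  {3,6,7} 3  {4,5,6} 3  {4,5,7} 3  {5,6,7} 6
  4 to go: {0,4,5,6} 4  {0,4,5,7} 4  {1,3,6,7} 6  {1,4,5,7} 6  {1,5,6,7} 12  {2,3,5,6} 4  {2,3,6,7} 4  {3,4,5,6} 6  {3,5,6,7} 12  {4,5,6,7} 12
  5 to go: {0,1,4,5,7} 10  {0,3,4,5,6} 10  {0,4,5,6,7} 20  {1,2,3,6,7} 10  {1,3,5,6,7} 30  {1,4,5,6,7} 30  {2,3,4,5,6} 10  {2,3,5,6,7} 20  {3,4,5,6,7} 30
  6 to go: {0,1,4,5,6,7} 60  {0,2,3,4,5,6} 20  {0,3,4,5,6,7} 60  {1,2,3,5,6,7} 60  {1,3,4,5,6,7} 90  {2,3,4,5,6,7} 60
  if 0:p drops first: 210 orders
  if 1:t drops first: 140 orders
  if 2:s drops first: 210 orders
heap linearizations: 560

560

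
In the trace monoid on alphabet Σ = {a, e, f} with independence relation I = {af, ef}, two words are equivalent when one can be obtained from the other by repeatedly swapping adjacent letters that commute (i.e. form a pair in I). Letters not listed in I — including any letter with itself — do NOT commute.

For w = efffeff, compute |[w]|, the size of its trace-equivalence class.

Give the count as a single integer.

piece 0:e — minimal
piece 1:f — minimal
piece 2:f rests on {1:f}
piece 3:f rests on {2:f}
piece 4:e rests on {0:e}
piece 5:f rests on {3:f}
piece 6:f rests on {5:f}
minimal pieces: {0:e, 1:f}
ways to finish when only these pieces remain (= sum over removing one remaining piece with nothing left below it):
  1 left: {4}→1  {6}→1
  2 left: {0,4}→1  {4,6}→2  {5,6}→1
  3 left: {0,4,6}→3  {3,5,6}→1  {4,5,6}→3
  4 left: {0,4,5,6}→6  {2,3,5,6}→1  {3,4,5,6}→4
  5 left: {0,3,4,5,6}→10  {1,2,3,5,6}→1  {2,3,4,5,6}→5
  placing 0:e first → 6 extensions
  placing 1:f first → 15 extensions
total linear extensions = 21

21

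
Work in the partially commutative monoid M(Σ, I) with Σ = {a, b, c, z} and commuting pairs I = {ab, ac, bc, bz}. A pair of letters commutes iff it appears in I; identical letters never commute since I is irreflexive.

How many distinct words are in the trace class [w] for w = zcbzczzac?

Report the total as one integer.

0(z) covers ∅
1(c) covers 0:z
2(b) covers ∅
3(z) covers 1:c
4(c) covers 3:z
5(z) covers 4:c
6(z) covers 5:z
7(a) covers 6:z
8(c) covers 6:z
floor of heap: 0:z, 2:b
completions by unplaced set U, small U first (add the entries for U minus each lowest piece of U):
  |U|=1: {2}:1  {7}:1  {8}:1
  |U|=2: {2,7}:2  {2,8}:2  {7,8}:2
  |U|=3: {2,7,8}:6  {6,7,8}:2
  |U|=4: {2,6,7,8}:8  {5,6,7,8}:2
  |U|=5: {2,5,6,7,8}:10  {4,5,6,7,8}:2
  |U|=6: {2,4,5,6,7,8}:12  {3,4,5,6,7,8}:2
  |U|=7: {1,3,4,5,6,7,8}:2  {2,3,4,5,6,7,8}:14
  start at 0(z): 16
  start at 2(b): 2
sum over floor = 18

18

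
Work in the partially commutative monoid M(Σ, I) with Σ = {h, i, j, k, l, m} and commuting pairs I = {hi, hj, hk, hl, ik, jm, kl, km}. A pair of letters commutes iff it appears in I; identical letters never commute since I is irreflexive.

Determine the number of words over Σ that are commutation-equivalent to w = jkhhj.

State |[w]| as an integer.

10

piece 0:j — minimal
piece 1:k rests on {0:j}
piece 2:h — minimal
piece 3:h rests on {2:h}
piece 4:j rests on {1:k}
minimal pieces: {0:j, 2:h}
ways to finish when only these pieces remain (= sum over removing one remaining piece with nothing left below it):
  1 left: {3}→1  {4}→1
  2 left: {1,4}→1  {2,3}→1  {3,4}→2
  3 left: {0,1,4}→1  {1,3,4}→3  {2,3,4}→3
  placing 0:j first → 6 extensions
  placing 2:h first → 4 extensions
total linear extensions = 10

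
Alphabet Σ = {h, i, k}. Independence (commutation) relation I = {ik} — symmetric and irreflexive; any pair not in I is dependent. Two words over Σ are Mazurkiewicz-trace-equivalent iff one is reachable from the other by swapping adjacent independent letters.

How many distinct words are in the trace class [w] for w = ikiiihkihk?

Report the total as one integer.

10

drop 0:i onto floor
drop 1:k onto floor
drop 2:i onto {0:i}
drop 3:i onto {2:i}
drop 4:i onto {3:i}
drop 5:h onto {1:k, 4:i}
drop 6:k onto {5:h}
drop 7:i onto {5:h}
drop 8:h onto {6:k, 7:i}
drop 9:k onto {8:h}
ground layer = {0:i, 1:k}
drop-orders for the pieces not yet dropped (sum over which currently-grounded one goes next):
  1 to go: {9} 1
  2 to go: {8,9} 1
  3 to go: {6,8,9} 1  {7,8,9} 1
  4 to go: {6,7,8,9} 2
  5 to go: {5,6,7,8,9} 2
  6 to go: {1,5,6,7,8,9} 2  {4,5,6,7,8,9} 2
  7 to go: {1,4,5,6,7,8,9} 4  {3,4,5,6,7,8,9} 2
  8 to go: {1,3,4,5,6,7,8,9} 6  {2,3,4,5,6,7,8,9} 2
  if 0:i drops first: 8 orders
  if 1:k drops first: 2 orders
heap linearizations: 10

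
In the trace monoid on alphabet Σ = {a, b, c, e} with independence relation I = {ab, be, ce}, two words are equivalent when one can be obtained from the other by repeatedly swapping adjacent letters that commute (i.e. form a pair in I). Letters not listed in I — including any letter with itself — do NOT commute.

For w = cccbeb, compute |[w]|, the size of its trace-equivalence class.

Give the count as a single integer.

6

piece 0:c — minimal
piece 1:c rests on {0:c}
piece 2:c rests on {1:c}
piece 3:b rests on {2:c}
piece 4:e — minimal
piece 5:b rests on {3:b}
minimal pieces: {0:c, 4:e}
ways to finish when only these pieces remain (= sum over removing one remaining piece with nothing left below it):
  1 left: {4}→1  {5}→1
  2 left: {3,5}→1  {4,5}→2
  3 left: {2,3,5}→1  {3,4,5}→3
  4 left: {1,2,3,5}→1  {2,3,4,5}→4
  placing 0:c first → 5 extensions
  placing 4:e first → 1 extensions
total linear extensions = 6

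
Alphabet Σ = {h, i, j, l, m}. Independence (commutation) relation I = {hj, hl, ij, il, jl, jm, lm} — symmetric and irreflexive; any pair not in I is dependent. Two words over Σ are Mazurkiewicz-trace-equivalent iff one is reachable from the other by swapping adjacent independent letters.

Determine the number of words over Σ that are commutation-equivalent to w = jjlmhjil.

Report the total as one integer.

560

#0=j has no predecessor
#1=j depends on [0:j]
#2=l has no predecessor
#3=m has no predecessor
#4=h depends on [3:m]
#5=j depends on [1:j]
#6=i depends on [4:h]
#7=l depends on [2:l]
sources: [0:j, 2:l, 3:m]
N(rest) = Σ N(rest − s) over sources s of rest; N(one piece) = 1:
  size 1 → [5]=1  [6]=1  [7]=1
  size 2 → [1,5]=1  [2,7]=1  [4,6]=1  [5,6]=2  [5,7]=2  [6,7]=2
  size 3 → [0,1,5]=1  [1,5,6]=3  [1,5,7]=3  [2,5,7]=3  [2,6,7]=3  [3,4,6]=1  [4,5,6]=3  [4,6,7]=3  [5,6,7]=6
  size 4 → [0,1,5,6]=4  [0,1,5,7]=4  [1,2,5,7]=6  [1,4,5,6]=6  [1,5,6,7]=12  [2,4,6,7]=6  [2,5,6,7]=12  [3,4,5,6]=4  [3,4,6,7]=4  [4,5,6,7]=12
  size 5 → [0,1,2,5,7]=10  [0,1,4,5,6]=10  [0,1,5,6,7]=20  [1,2,5,6,7]=30  [1,3,4,5,6]=10  [1,4,5,6,7]=30  [2,3,4,6,7]=10  [2,4,5,6,7]=30  [3,4,5,6,7]=20
  size 6 → [0,1,2,5,6,7]=60  [0,1,3,4,5,6]=20  [0,1,4,5,6,7]=60  [1,2,4,5,6,7]=90  [1,3,4,5,6,7]=60  [2,3,4,5,6,7]=60
  first=0(j) contributes 210
  first=2(l) contributes 140
  first=3(m) contributes 210
|[w]| = 560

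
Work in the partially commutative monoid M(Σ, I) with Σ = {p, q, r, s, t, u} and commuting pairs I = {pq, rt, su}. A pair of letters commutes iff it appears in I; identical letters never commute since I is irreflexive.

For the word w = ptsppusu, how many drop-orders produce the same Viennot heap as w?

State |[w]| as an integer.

3

piece 0:p — minimal
piece 1:t rests on {0:p}
piece 2:s rests on {1:t}
piece 3:p rests on {2:s}
piece 4:p rests on {3:p}
piece 5:u rests on {4:p}
piece 6:s rests on {4:p}
piece 7:u rests on {5:u}
minimal pieces: {0:p}
ways to finish when only these pieces remain (= sum over removing one remaining piece with nothing left below it):
  1 left: {6}→1  {7}→1
  2 left: {5,7}→1  {6,7}→2
  3 left: {5,6,7}→3
  4 left: {4,5,6,7}→3
  5 left: {3,4,5,6,7}→3
  6 left: {2,3,4,5,6,7}→3
  placing 0:p first → 3 extensions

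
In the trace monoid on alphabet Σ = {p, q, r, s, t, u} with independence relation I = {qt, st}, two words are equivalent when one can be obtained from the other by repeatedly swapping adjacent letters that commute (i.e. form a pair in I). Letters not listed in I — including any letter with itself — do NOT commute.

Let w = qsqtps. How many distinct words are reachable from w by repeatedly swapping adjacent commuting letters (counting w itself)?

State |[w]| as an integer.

#0=q has no predecessor
#1=s depends on [0:q]
#2=q depends on [1:s]
#3=t has no predecessor
#4=p depends on [2:q, 3:t]
#5=s depends on [4:p]
sources: [0:q, 3:t]
N(rest) = Σ N(rest − s) over sources s of rest; N(one piece) = 1:
  size 1 → [5]=1
  size 2 → [4,5]=1
  size 3 → [2,4,5]=1  [3,4,5]=1
  size 4 → [1,2,4,5]=1  [2,3,4,5]=2
  first=0(q) contributes 3
  first=3(t) contributes 1
|[w]| = 4

4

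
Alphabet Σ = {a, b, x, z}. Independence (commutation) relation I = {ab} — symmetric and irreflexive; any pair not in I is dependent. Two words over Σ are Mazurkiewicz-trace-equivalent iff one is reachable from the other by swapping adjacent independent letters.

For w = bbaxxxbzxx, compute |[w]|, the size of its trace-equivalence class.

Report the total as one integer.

3

#0=b has no predecessor
#1=b depends on [0:b]
#2=a has no predecessor
#3=x depends on [1:b, 2:a]
#4=x depends on [3:x]
#5=x depends on [4:x]
#6=b depends on [5:x]
#7=z depends on [6:b]
#8=x depends on [7:z]
#9=x depends on [8:x]
sources: [0:b, 2:a]
N(rest) = Σ N(rest − s) over sources s of rest; N(one piece) = 1:
  size 1 → [9]=1
  size 2 → [8,9]=1
  size 3 → [7,8,9]=1
  size 4 → [6,7,8,9]=1
  size 5 → [5,6,7,8,9]=1
  size 6 → [4,5,6,7,8,9]=1
  size 7 → [3,4,5,6,7,8,9]=1
  size 8 → [1,3,4,5,6,7,8,9]=1  [2,3,4,5,6,7,8,9]=1
  first=0(b) contributes 2
  first=2(a) contributes 1
|[w]| = 3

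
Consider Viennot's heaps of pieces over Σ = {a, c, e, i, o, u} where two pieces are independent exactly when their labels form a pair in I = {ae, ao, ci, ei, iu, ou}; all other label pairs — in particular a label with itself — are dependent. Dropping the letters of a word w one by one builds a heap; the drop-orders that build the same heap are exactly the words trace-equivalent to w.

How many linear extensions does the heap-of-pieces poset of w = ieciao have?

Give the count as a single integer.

0(i) covers ∅
1(e) covers ∅
2(c) covers 1:e
3(i) covers 0:i
4(a) covers 2:c, 3:i
5(o) covers 2:c, 3:i
floor of heap: 0:i, 1:e
completions by unplaced set U, small U first (add the entries for U minus each lowest piece of U):
  |U|=1: {4}:1  {5}:1
  |U|=2: {4,5}:2
  |U|=3: {2,4,5}:2  {3,4,5}:2
  |U|=4: {0,3,4,5}:2  {1,2,4,5}:2  {2,3,4,5}:4
  start at 0(i): 6
  start at 1(e): 6
sum over floor = 12

12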